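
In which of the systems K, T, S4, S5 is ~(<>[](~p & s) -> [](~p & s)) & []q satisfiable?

S4-tableau for the formula:
1. ~(<>[](~p & s) -> [](~p & s)) & []q, w0
2. ~(<>[](~p & s) -> [](~p & s)), w0
3. []q, w0
4. <>[](~p & s), w0
5. ~[](~p & s), w0
6. q, w0
7. [](~p & s), w1
8. q, w1
9. ~p & s, w1
10. ~p, w1
11. s, w1
12. ~(~p & s), w2
13. q, w2
14. ~s, w2
Accessibility: w0Rw0, w0Rw1, w0Rw2, w1Rw1, w2Rw2
Complete open branch: satisfiable in S4, hence also in K, T (this S4-model is also a K-model and a T-model).
S5-tableau for the formula:
1. ~(<>[](~p & s) -> [](~p & s)) & []q, w0
2. ~(<>[](~p & s) -> [](~p & s)), w0
3. []q, w0
4. <>[](~p & s), w0
5. ~[](~p & s), w0
6. q, w0
7. [](~p & s), w1
8. q, w1
9. ~p & s, w0
10. ~p, w0
11. s, w0
12. ~p & s, w1
13. ~p, w1
14. s, w1
15. ~(~p & s), w2
16. q, w2
17. ~p & s, w2
18. ~p, w2
19. s, w2
20. ~s, w2
Accessibility: w0Rw0, w0Rw1, w0Rw2, w1Rw0, w1Rw1, w1Rw2, w2Rw0, w2Rw1, w2Rw2
Branch closes: s and ~s both at w2.
Every branch closes (one shown): unsatisfiable in S5.

K, T, S4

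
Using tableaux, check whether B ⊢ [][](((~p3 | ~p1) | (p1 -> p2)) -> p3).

No, not valid

Tableau for the negation ~[][](((~p3 | ~p1) | (p1 -> p2)) -> p3):
1. ~[][](((~p3 | ~p1) | (p1 -> p2)) -> p3), 0
2. ~[](((~p3 | ~p1) | (p1 -> p2)) -> p3), 1
3. ~(((~p3 | ~p1) | (p1 -> p2)) -> p3), 2
4. (~p3 | ~p1) | (p1 -> p2), 2
5. ~p3, 2
6. p1 -> p2, 2
7. p2, 2
Accessibility: 0R0, 0R1, 1R0, 1R1, 1R2, 2R1, 2R2
The negation has an open branch (countermodel exists).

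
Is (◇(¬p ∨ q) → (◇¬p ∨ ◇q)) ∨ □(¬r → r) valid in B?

Yes, valid

Tableau for the negation ¬((◇(¬p ∨ q) → (◇¬p ∨ ◇q)) ∨ □(¬r → r)):
1. ¬((◇(¬p ∨ q) → (◇¬p ∨ ◇q)) ∨ □(¬r → r)), w0
2. ¬(◇(¬p ∨ q) → (◇¬p ∨ ◇q)), w0
3. ¬□(¬r → r), w0
4. ◇(¬p ∨ q), w0
5. ¬(◇¬p ∨ ◇q), w0
6. ¬◇¬p, w0
7. ¬◇q, w0
8. p, w0
9. ¬q, w0
10. ¬(¬r → r), w1
11. ¬r, w1
12. p, w1
13. ¬q, w1
14. ¬p ∨ q, w2
15. p, w2
16. ¬q, w2
17. q, w2
Accessibility: w0Rw0, w0Rw1, w0Rw2, w1Rw0, w1Rw1, w2Rw0, w2Rw2
Branch closes: q and ¬q both at w2.
Every branch of the negation's tableau closes; the branch above is one of them.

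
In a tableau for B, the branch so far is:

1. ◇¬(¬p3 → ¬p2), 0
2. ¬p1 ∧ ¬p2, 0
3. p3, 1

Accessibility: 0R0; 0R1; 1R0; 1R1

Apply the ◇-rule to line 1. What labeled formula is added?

a fresh world 2 with 0R2, and ¬(¬p3 → ¬p2) at 2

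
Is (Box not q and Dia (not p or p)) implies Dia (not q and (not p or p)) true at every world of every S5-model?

Valid in S5

Tableau for the negation not ((Box not q and Dia (not p or p)) implies Dia (not q and (not p or p))):
1. not ((Box not q and Dia (not p or p)) implies Dia (not q and (not p or p))), 0
2. Box not q and Dia (not p or p), 0
3. not Dia (not q and (not p or p)), 0
4. Box not q, 0
5. Dia (not p or p), 0
6. not (not q and (not p or p)), 0
7. not q, 0
8. not (not p or p), 0
9. p, 0
10. not p, 0
Accessibility: 0R0
Branch closes: p and not p both at 0.
Every branch of the negation's tableau closes; the branch above is one of them.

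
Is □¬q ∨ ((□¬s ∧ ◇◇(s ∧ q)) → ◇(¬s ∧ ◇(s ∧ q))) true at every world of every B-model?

Tableau for the negation ¬(□¬q ∨ ((□¬s ∧ ◇◇(s ∧ q)) → ◇(¬s ∧ ◇(s ∧ q)))):
1. ¬(□¬q ∨ ((□¬s ∧ ◇◇(s ∧ q)) → ◇(¬s ∧ ◇(s ∧ q)))), w0
2. ¬□¬q, w0
3. ¬((□¬s ∧ ◇◇(s ∧ q)) → ◇(¬s ∧ ◇(s ∧ q))), w0
4. □¬s ∧ ◇◇(s ∧ q), w0
5. ¬◇(¬s ∧ ◇(s ∧ q)), w0
6. □¬s, w0
7. ◇◇(s ∧ q), w0
8. ¬(¬s ∧ ◇(s ∧ q)), w0
9. ¬s, w0
10. ¬◇(s ∧ q), w0
11. ¬(s ∧ q), w0
12. ¬q, w0
13. q, w1
14. ¬(¬s ∧ ◇(s ∧ q)), w1
15. ¬s, w1
16. ¬(s ∧ q), w1
17. ¬◇(s ∧ q), w1
18. ◇(s ∧ q), w2
19. ¬(¬s ∧ ◇(s ∧ q)), w2
20. ¬s, w2
21. ¬(s ∧ q), w2
22. ¬◇(s ∧ q), w2
23. ¬q, w2
24. s ∧ q, w3
25. s, w3
26. q, w3
27. ¬(s ∧ q), w3
28. ¬q, w3
Accessibility: w0Rw0, w0Rw1, w0Rw2, w1Rw0, w1Rw1, w2Rw0, w2Rw2, w2Rw3, w3Rw2, w3Rw3
Branch closes: q and ¬q both at w3.
All branches of the negation close; one closing branch shown above.

Yes, valid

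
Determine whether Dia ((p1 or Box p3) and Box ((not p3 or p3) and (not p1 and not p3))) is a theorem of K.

Invalid (countermodel exists)

Tableau for the negation not Dia ((p1 or Box p3) and Box ((not p3 or p3) and (not p1 and not p3))):
1. not Dia ((p1 or Box p3) and Box ((not p3 or p3) and (not p1 and not p3))), u
The negation has an open branch (countermodel exists).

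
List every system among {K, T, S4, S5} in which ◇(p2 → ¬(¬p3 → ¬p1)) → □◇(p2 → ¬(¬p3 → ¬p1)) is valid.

S5-tableau for the negation ¬(◇(p2 → ¬(¬p3 → ¬p1)) → □◇(p2 → ¬(¬p3 → ¬p1))):
1. ¬(◇(p2 → ¬(¬p3 → ¬p1)) → □◇(p2 → ¬(¬p3 → ¬p1))), 0
2. ◇(p2 → ¬(¬p3 → ¬p1)), 0
3. ¬□◇(p2 → ¬(¬p3 → ¬p1)), 0
4. p2 → ¬(¬p3 → ¬p1), 1
5. ¬(¬p3 → ¬p1), 1
6. ¬p3, 1
7. p1, 1
8. ¬◇(p2 → ¬(¬p3 → ¬p1)), 2
9. ¬(p2 → ¬(¬p3 → ¬p1)), 0
10. p2, 0
11. ¬p3 → ¬p1, 0
12. ¬(p2 → ¬(¬p3 → ¬p1)), 1
13. p2, 1
14. ¬p3 → ¬p1, 1
15. ¬(p2 → ¬(¬p3 → ¬p1)), 2
16. p2, 2
17. ¬p3 → ¬p1, 2
18. ¬p1, 0
19. ¬p1, 1
Accessibility: 0R0, 0R1, 0R2, 1R0, 1R1, 1R2, 2R0, 2R1, 2R2
Branch closes: p1 and ¬p1 both at 1.
Every branch closes (one shown): valid in S5.
S4-tableau for the negation ¬(◇(p2 → ¬(¬p3 → ¬p1)) → □◇(p2 → ¬(¬p3 → ¬p1))):
1. ¬(◇(p2 → ¬(¬p3 → ¬p1)) → □◇(p2 → ¬(¬p3 → ¬p1))), 0
2. ◇(p2 → ¬(¬p3 → ¬p1)), 0
3. ¬□◇(p2 → ¬(¬p3 → ¬p1)), 0
4. p2 → ¬(¬p3 → ¬p1), 1
5. ¬(¬p3 → ¬p1), 1
6. ¬p3, 1
7. p1, 1
8. ¬◇(p2 → ¬(¬p3 → ¬p1)), 2
9. ¬(p2 → ¬(¬p3 → ¬p1)), 2
10. p2, 2
11. ¬p3 → ¬p1, 2
12. ¬p1, 2
Accessibility: 0R0, 0R1, 0R2, 1R1, 2R2
Complete open branch: countermodel on an S4-frame, so not valid in S4, nor in K, T (the same frame is also a K-frame and a T-frame).

S5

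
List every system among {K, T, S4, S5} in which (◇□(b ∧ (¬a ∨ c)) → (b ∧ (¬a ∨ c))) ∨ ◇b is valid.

K-tableau for the negation ¬((◇□(b ∧ (¬a ∨ c)) → (b ∧ (¬a ∨ c))) ∨ ◇b):
1. ¬((◇□(b ∧ (¬a ∨ c)) → (b ∧ (¬a ∨ c))) ∨ ◇b), u
2. ¬(◇□(b ∧ (¬a ∨ c)) → (b ∧ (¬a ∨ c))), u   [¬∨-rule on 1]
3. ¬◇b, u   [¬∨-rule on 1]
4. ◇□(b ∧ (¬a ∨ c)), u   [¬→-rule on 2]
5. ¬(b ∧ (¬a ∨ c)), u   [¬→-rule on 2]
6. ¬(¬a ∨ c), u   [¬∧-rule on 5 (branches; this branch)]
7. a, u   [¬∨-rule on 6]
8. ¬c, u   [¬∨-rule on 6]
9. □(b ∧ (¬a ∨ c)), v   [◇-rule on 4: fresh world v, uRv]
10. ¬b, v   [¬◇-rule on 3 via uRv]
Accessibility: uRv
Complete open branch: countermodel on a K-frame, so not valid in K.
T-tableau for the negation ¬((◇□(b ∧ (¬a ∨ c)) → (b ∧ (¬a ∨ c))) ∨ ◇b):
1. ¬((◇□(b ∧ (¬a ∨ c)) → (b ∧ (¬a ∨ c))) ∨ ◇b), u
2. ¬(◇□(b ∧ (¬a ∨ c)) → (b ∧ (¬a ∨ c))), u   [¬∨-rule on 1]
3. ¬◇b, u   [¬∨-rule on 1]
4. ◇□(b ∧ (¬a ∨ c)), u   [¬→-rule on 2]
5. ¬(b ∧ (¬a ∨ c)), u   [¬→-rule on 2]
6. ¬b, u   [¬◇-rule on 3 via uRu]
7. ¬(¬a ∨ c), u   [¬∧-rule on 5 (branches; this branch)]
8. a, u   [¬∨-rule on 7]
9. ¬c, u   [¬∨-rule on 7]
10. □(b ∧ (¬a ∨ c)), v   [◇-rule on 4: fresh world v, uRv]
11. ¬b, v   [¬◇-rule on 3 via uRv]
12. b ∧ (¬a ∨ c), v   [□-rule on 10 via vRv]
13. b, v   [∧-rule on 12]
14. ¬a ∨ c, v   [∧-rule on 12]
Accessibility: uRu, uRv, vRv
Branch closes: b and ¬b both at v.
Every branch closes (one shown): valid in T, hence also in S4, S5 (every theorem of T is a theorem of S4 and S5).

T, S4, S5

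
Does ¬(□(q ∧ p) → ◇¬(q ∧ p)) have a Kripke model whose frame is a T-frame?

Satisfiable (open branch found)

1. ¬(□(q ∧ p) → ◇¬(q ∧ p)), w0
2. □(q ∧ p), w0
3. ¬◇¬(q ∧ p), w0
4. q ∧ p, w0
5. q, w0
6. p, w0
Accessibility: w0Rw0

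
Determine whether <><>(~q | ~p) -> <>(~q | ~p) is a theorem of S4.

Valid in S4

Tableau for the negation ~(<><>(~q | ~p) -> <>(~q | ~p)):
1. ~(<><>(~q | ~p) -> <>(~q | ~p)), w0
2. <><>(~q | ~p), w0
3. ~<>(~q | ~p), w0
4. ~(~q | ~p), w0
5. q, w0
6. p, w0
7. <>(~q | ~p), w1
8. ~(~q | ~p), w1
9. q, w1
10. p, w1
11. ~q | ~p, w2
12. ~(~q | ~p), w2
13. q, w2
14. p, w2
15. ~p, w2
Accessibility: w0Rw0, w0Rw1, w0Rw2, w1Rw1, w1Rw2, w2Rw2
Branch closes: p and ~p both at w2.
All branches of the negation close; one closing branch shown above.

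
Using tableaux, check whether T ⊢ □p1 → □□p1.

No, not valid

Tableau for the negation ¬(□p1 → □□p1):
1. ¬(□p1 → □□p1), 0
2. □p1, 0
3. ¬□□p1, 0
4. p1, 0
5. ¬□p1, 1
6. p1, 1
7. ¬p1, 2
Accessibility: 0R0, 0R1, 1R1, 1R2, 2R2
The negation has an open branch (countermodel exists).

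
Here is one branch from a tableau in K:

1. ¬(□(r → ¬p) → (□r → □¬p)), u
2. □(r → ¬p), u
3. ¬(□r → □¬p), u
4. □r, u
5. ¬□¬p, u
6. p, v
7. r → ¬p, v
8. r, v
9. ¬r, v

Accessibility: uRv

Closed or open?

Both r and ¬r appear at v.

Closed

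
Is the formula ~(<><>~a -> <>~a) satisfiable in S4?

No, unsatisfiable

1. ~(<><>~a -> <>~a), 0
2. <><>~a, 0
3. ~<>~a, 0
4. a, 0
5. <>~a, 1
6. a, 1
7. ~a, 2
8. a, 2
Accessibility: 0R0, 0R1, 0R2, 1R1, 1R2, 2R2
Branch closes: a and ~a both at 2.
(One branch shown.) All branches close.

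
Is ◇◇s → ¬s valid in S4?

Tableau for the negation ¬(◇◇s → ¬s):
1. ¬(◇◇s → ¬s), w0
2. ◇◇s, w0
3. s, w0
4. ◇s, w1
5. s, w2
Accessibility: w0Rw0, w0Rw1, w0Rw2, w1Rw1, w1Rw2, w2Rw2
The negation has an open branch (countermodel exists).

No, not valid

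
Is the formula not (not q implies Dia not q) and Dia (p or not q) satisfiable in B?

1. not (not q implies Dia not q) and Dia (p or not q), w0
2. not (not q implies Dia not q), w0   [and-rule on 1]
3. Dia (p or not q), w0   [and-rule on 1]
4. not q, w0   [neg-implies-rule on 2]
5. not Dia not q, w0   [neg-implies-rule on 2]
6. q, w0   [neg-Dia-rule on 5 via w0Rw0]
Accessibility: w0Rw0
Branch closes: q and not q both at w0.
(One branch shown.) All branches close.

Unsatisfiable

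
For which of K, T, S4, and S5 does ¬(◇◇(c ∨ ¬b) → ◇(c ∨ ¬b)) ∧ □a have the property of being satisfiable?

T-tableau for the formula:
1. ¬(◇◇(c ∨ ¬b) → ◇(c ∨ ¬b)) ∧ □a, 0
2. ¬(◇◇(c ∨ ¬b) → ◇(c ∨ ¬b)), 0
3. □a, 0
4. ◇◇(c ∨ ¬b), 0
5. ¬◇(c ∨ ¬b), 0
6. a, 0
7. ¬(c ∨ ¬b), 0
8. ¬c, 0
9. b, 0
10. ◇(c ∨ ¬b), 1
11. a, 1
12. ¬(c ∨ ¬b), 1
13. ¬c, 1
14. b, 1
15. c ∨ ¬b, 2
16. ¬b, 2
Accessibility: 0R0, 0R1, 1R1, 1R2, 2R2
Complete open branch: satisfiable in T, hence also in K (this T-model is also a K-model).
S4-tableau for the formula:
1. ¬(◇◇(c ∨ ¬b) → ◇(c ∨ ¬b)) ∧ □a, 0
2. ¬(◇◇(c ∨ ¬b) → ◇(c ∨ ¬b)), 0
3. □a, 0
4. ◇◇(c ∨ ¬b), 0
5. ¬◇(c ∨ ¬b), 0
6. a, 0
7. ¬(c ∨ ¬b), 0
8. ¬c, 0
9. b, 0
10. ◇(c ∨ ¬b), 1
11. a, 1
12. ¬(c ∨ ¬b), 1
13. ¬c, 1
14. b, 1
15. c ∨ ¬b, 2
16. a, 2
17. ¬(c ∨ ¬b), 2
18. ¬c, 2
19. b, 2
20. ¬b, 2
Accessibility: 0R0, 0R1, 0R2, 1R1, 1R2, 2R2
Branch closes: b and ¬b both at 2.
Every branch closes (one shown): unsatisfiable in S4, hence also in S5 (every S5-frame is an S4-frame).

K, T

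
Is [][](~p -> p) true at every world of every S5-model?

Not valid

Tableau for the negation ~[][](~p -> p):
1. ~[][](~p -> p), u
2. ~[](~p -> p), v   [~[]-rule on 1: fresh world v, uRv]
3. ~(~p -> p), w   [~[]-rule on 2: fresh world w, vRw]
4. ~p, w   [~->-rule on 3]
Accessibility: uRu, uRv, uRw, vRu, vRv, vRw, wRu, wRv, wRw
The negation has an open branch (countermodel exists).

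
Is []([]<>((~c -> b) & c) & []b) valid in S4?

Not valid

Tableau for the negation ~[]([]<>((~c -> b) & c) & []b):
1. ~[]([]<>((~c -> b) & c) & []b), u
2. ~([]<>((~c -> b) & c) & []b), v
3. ~[]b, v
4. ~b, w
Accessibility: uRu, uRv, uRw, vRv, vRw, wRw
The negation has an open branch (countermodel exists).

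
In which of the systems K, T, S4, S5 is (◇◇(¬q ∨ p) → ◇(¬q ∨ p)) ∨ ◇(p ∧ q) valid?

T-tableau for the negation ¬((◇◇(¬q ∨ p) → ◇(¬q ∨ p)) ∨ ◇(p ∧ q)):
1. ¬((◇◇(¬q ∨ p) → ◇(¬q ∨ p)) ∨ ◇(p ∧ q)), 0
2. ¬(◇◇(¬q ∨ p) → ◇(¬q ∨ p)), 0   [¬∨-rule on 1]
3. ¬◇(p ∧ q), 0   [¬∨-rule on 1]
4. ◇◇(¬q ∨ p), 0   [¬→-rule on 2]
5. ¬◇(¬q ∨ p), 0   [¬→-rule on 2]
6. ¬(p ∧ q), 0   [¬◇-rule on 3 via 0R0]
7. ¬(¬q ∨ p), 0   [¬◇-rule on 5 via 0R0]
8. q, 0   [¬∨-rule on 7]
9. ¬p, 0   [¬∨-rule on 7]
10. ◇(¬q ∨ p), 1   [◇-rule on 4: fresh world 1, 0R1]
11. ¬(p ∧ q), 1   [¬◇-rule on 3 via 0R1]
12. ¬(¬q ∨ p), 1   [¬◇-rule on 5 via 0R1]
13. q, 1   [¬∨-rule on 12]
14. ¬p, 1   [¬∨-rule on 12]
15. ¬q ∨ p, 2   [◇-rule on 10: fresh world 2, 1R2]
16. p, 2   [∨-rule on 15 (branches; this branch)]
Accessibility: 0R0, 0R1, 1R1, 1R2, 2R2
Complete open branch: countermodel on a T-frame, so not valid in T, nor in K (the same frame is also a K-frame).
S4-tableau for the negation ¬((◇◇(¬q ∨ p) → ◇(¬q ∨ p)) ∨ ◇(p ∧ q)):
1. ¬((◇◇(¬q ∨ p) → ◇(¬q ∨ p)) ∨ ◇(p ∧ q)), 0
2. ¬(◇◇(¬q ∨ p) → ◇(¬q ∨ p)), 0   [¬∨-rule on 1]
3. ¬◇(p ∧ q), 0   [¬∨-rule on 1]
4. ◇◇(¬q ∨ p), 0   [¬→-rule on 2]
5. ¬◇(¬q ∨ p), 0   [¬→-rule on 2]
6. ¬(p ∧ q), 0   [¬◇-rule on 3 via 0R0]
7. ¬(¬q ∨ p), 0   [¬◇-rule on 5 via 0R0]
8. q, 0   [¬∨-rule on 7]
9. ¬p, 0   [¬∨-rule on 7]
10. ◇(¬q ∨ p), 1   [◇-rule on 4: fresh world 1, 0R1]
11. ¬(p ∧ q), 1   [¬◇-rule on 3 via 0R1]
12. ¬(¬q ∨ p), 1   [¬◇-rule on 5 via 0R1]
13. q, 1   [¬∨-rule on 12]
14. ¬p, 1   [¬∨-rule on 12]
15. ¬q ∨ p, 2   [◇-rule on 10: fresh world 2, 1R2]
16. ¬(p ∧ q), 2   [¬◇-rule on 3 via 0R2]
17. ¬(¬q ∨ p), 2   [¬◇-rule on 5 via 0R2]
18. q, 2   [¬∨-rule on 17]
19. ¬p, 2   [¬∨-rule on 17]
20. p, 2   [∨-rule on 15 (branches; this branch)]
Accessibility: 0R0, 0R1, 0R2, 1R1, 1R2, 2R2
Branch closes: p and ¬p both at 2.
Every branch closes (one shown): valid in S4, hence also in S5 (every theorem of S4 is a theorem of S5).

S4, S5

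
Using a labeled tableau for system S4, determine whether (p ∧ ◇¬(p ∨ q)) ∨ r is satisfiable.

Satisfiable

1. (p ∧ ◇¬(p ∨ q)) ∨ r, u
2. r, u
Accessibility: uRu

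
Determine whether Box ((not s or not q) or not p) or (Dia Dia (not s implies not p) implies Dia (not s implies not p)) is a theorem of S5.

Valid in S5

Tableau for the negation not (Box ((not s or not q) or not p) or (Dia Dia (not s implies not p) implies Dia (not s implies not p))):
1. not (Box ((not s or not q) or not p) or (Dia Dia (not s implies not p) implies Dia (not s implies not p))), w0
2. not Box ((not s or not q) or not p), w0
3. not (Dia Dia (not s implies not p) implies Dia (not s implies not p)), w0
4. Dia Dia (not s implies not p), w0
5. not Dia (not s implies not p), w0
6. not (not s implies not p), w0
7. not s, w0
8. p, w0
9. not ((not s or not q) or not p), w1
10. not (not s or not q), w1
11. p, w1
12. s, w1
13. q, w1
14. not (not s implies not p), w1
15. not s, w1
Accessibility: w0Rw0, w0Rw1, w1Rw0, w1Rw1
Branch closes: s and not s both at w1.
Every branch of the negation's tableau closes; the branch above is one of them.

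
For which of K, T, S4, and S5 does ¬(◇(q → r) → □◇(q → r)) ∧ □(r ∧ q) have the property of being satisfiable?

K

T-tableau for the formula:
1. ¬(◇(q → r) → □◇(q → r)) ∧ □(r ∧ q), u
2. ¬(◇(q → r) → □◇(q → r)), u   [∧-rule on 1]
3. □(r ∧ q), u   [∧-rule on 1]
4. ◇(q → r), u   [¬→-rule on 2]
5. ¬□◇(q → r), u   [¬→-rule on 2]
6. r ∧ q, u   [□-rule on 3 via uRu]
7. r, u   [∧-rule on 6]
8. q, u   [∧-rule on 6]
9. q → r, v   [◇-rule on 4: fresh world v, uRv]
10. r ∧ q, v   [□-rule on 3 via uRv]
11. r, v   [∧-rule on 10]
12. q, v   [∧-rule on 10]
13. ¬◇(q → r), w   [¬□-rule on 5: fresh world w, uRw]
14. r ∧ q, w   [□-rule on 3 via uRw]
15. r, w   [∧-rule on 14]
16. q, w   [∧-rule on 14]
17. ¬(q → r), w   [¬◇-rule on 13 via wRw]
18. ¬r, w   [¬→-rule on 17]
Accessibility: uRu, uRv, uRw, vRv, wRw
Branch closes: r and ¬r both at w.
Every branch closes (one shown): unsatisfiable in T, hence also in S4, S5 (every S4/S5-frame is a T-frame).
K-tableau for the formula:
1. ¬(◇(q → r) → □◇(q → r)) ∧ □(r ∧ q), u
2. ¬(◇(q → r) → □◇(q → r)), u   [∧-rule on 1]
3. □(r ∧ q), u   [∧-rule on 1]
4. ◇(q → r), u   [¬→-rule on 2]
5. ¬□◇(q → r), u   [¬→-rule on 2]
6. q → r, v   [◇-rule on 4: fresh world v, uRv]
7. r ∧ q, v   [□-rule on 3 via uRv]
8. r, v   [∧-rule on 7]
9. q, v   [∧-rule on 7]
10. ¬◇(q → r), w   [¬□-rule on 5: fresh world w, uRw]
11. r ∧ q, w   [□-rule on 3 via uRw]
12. r, w   [∧-rule on 11]
13. q, w   [∧-rule on 11]
Accessibility: uRv, uRw
Complete open branch: satisfiable in K.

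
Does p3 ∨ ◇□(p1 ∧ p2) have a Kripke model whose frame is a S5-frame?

1. p3 ∨ ◇□(p1 ∧ p2), w0
2. ◇□(p1 ∧ p2), w0   [∨-rule on 1 (branches; this branch)]
3. □(p1 ∧ p2), w1   [◇-rule on 2: fresh world w1, w0Rw1]
4. p1 ∧ p2, w0   [□-rule on 3 via w1Rw0]
5. p1, w0   [∧-rule on 4]
6. p2, w0   [∧-rule on 4]
7. p1 ∧ p2, w1   [□-rule on 3 via w1Rw1]
8. p1, w1   [∧-rule on 7]
9. p2, w1   [∧-rule on 7]
Accessibility: w0Rw0, w0Rw1, w1Rw0, w1Rw1

Yes, satisfiable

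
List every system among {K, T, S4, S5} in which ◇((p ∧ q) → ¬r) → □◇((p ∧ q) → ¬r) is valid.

S5-tableau for the negation ¬(◇((p ∧ q) → ¬r) → □◇((p ∧ q) → ¬r)):
1. ¬(◇((p ∧ q) → ¬r) → □◇((p ∧ q) → ¬r)), w0
2. ◇((p ∧ q) → ¬r), w0   [¬→-rule on 1]
3. ¬□◇((p ∧ q) → ¬r), w0   [¬→-rule on 1]
4. (p ∧ q) → ¬r, w1   [◇-rule on 2: fresh world w1, w0Rw1]
5. ¬(p ∧ q), w1   [→-rule on 4 (branches; this branch)]
6. ¬q, w1   [¬∧-rule on 5 (branches; this branch)]
7. ¬◇((p ∧ q) → ¬r), w2   [¬□-rule on 3: fresh world w2, w0Rw2]
8. ¬((p ∧ q) → ¬r), w0   [¬◇-rule on 7 via w2Rw0]
9. p ∧ q, w0   [¬→-rule on 8]
10. r, w0   [¬→-rule on 8]
11. p, w0   [∧-rule on 9]
12. q, w0   [∧-rule on 9]
13. ¬((p ∧ q) → ¬r), w1   [¬◇-rule on 7 via w2Rw1]
14. p ∧ q, w1   [¬→-rule on 13]
15. r, w1   [¬→-rule on 13]
16. p, w1   [∧-rule on 14]
17. q, w1   [∧-rule on 14]
Accessibility: w0Rw0, w0Rw1, w0Rw2, w1Rw0, w1Rw1, w1Rw2, w2Rw0, w2Rw1, w2Rw2
Branch closes: q and ¬q both at w1.
Every branch closes (one shown): valid in S5.
S4-tableau for the negation ¬(◇((p ∧ q) → ¬r) → □◇((p ∧ q) → ¬r)):
1. ¬(◇((p ∧ q) → ¬r) → □◇((p ∧ q) → ¬r)), w0
2. ◇((p ∧ q) → ¬r), w0   [¬→-rule on 1]
3. ¬□◇((p ∧ q) → ¬r), w0   [¬→-rule on 1]
4. (p ∧ q) → ¬r, w1   [◇-rule on 2: fresh world w1, w0Rw1]
5. ¬r, w1   [→-rule on 4 (branches; this branch)]
6. ¬◇((p ∧ q) → ¬r), w2   [¬□-rule on 3: fresh world w2, w0Rw2]
7. ¬((p ∧ q) → ¬r), w2   [¬◇-rule on 6 via w2Rw2]
8. p ∧ q, w2   [¬→-rule on 7]
9. r, w2   [¬→-rule on 7]
10. p, w2   [∧-rule on 8]
11. q, w2   [∧-rule on 8]
Accessibility: w0Rw0, w0Rw1, w0Rw2, w1Rw1, w2Rw2
Complete open branch: countermodel on an S4-frame, so not valid in S4, nor in K, T (the same frame is also a K-frame and a T-frame).

S5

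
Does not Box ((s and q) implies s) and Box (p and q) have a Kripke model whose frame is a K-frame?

Unsatisfiable

1. not Box ((s and q) implies s) and Box (p and q), u
2. not Box ((s and q) implies s), u
3. Box (p and q), u
4. not ((s and q) implies s), v
5. s and q, v
6. not s, v
7. s, v
8. q, v
Accessibility: uRv
Branch closes: s and not s both at v.
All branches of the tableau close; one closing branch shown above.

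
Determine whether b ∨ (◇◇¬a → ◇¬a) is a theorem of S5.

Tableau for the negation ¬(b ∨ (◇◇¬a → ◇¬a)):
1. ¬(b ∨ (◇◇¬a → ◇¬a)), 0
2. ¬b, 0   [¬∨-rule on 1]
3. ¬(◇◇¬a → ◇¬a), 0   [¬∨-rule on 1]
4. ◇◇¬a, 0   [¬→-rule on 3]
5. ¬◇¬a, 0   [¬→-rule on 3]
6. a, 0   [¬◇-rule on 5 via 0R0]
7. ◇¬a, 1   [◇-rule on 4: fresh world 1, 0R1]
8. a, 1   [¬◇-rule on 5 via 0R1]
9. ¬a, 2   [◇-rule on 7: fresh world 2, 1R2]
10. a, 2   [¬◇-rule on 5 via 0R2]
Accessibility: 0R0, 0R1, 0R2, 1R0, 1R1, 1R2, 2R0, 2R1, 2R2
Branch closes: a and ¬a both at 2.
Every branch of the negation's tableau closes; the branch above is one of them.

Valid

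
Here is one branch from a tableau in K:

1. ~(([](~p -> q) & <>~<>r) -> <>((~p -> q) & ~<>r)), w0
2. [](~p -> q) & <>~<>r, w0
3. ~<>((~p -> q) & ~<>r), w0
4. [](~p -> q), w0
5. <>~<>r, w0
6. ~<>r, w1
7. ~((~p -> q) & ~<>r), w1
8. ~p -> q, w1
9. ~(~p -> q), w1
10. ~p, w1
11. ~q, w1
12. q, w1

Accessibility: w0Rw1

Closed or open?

Yes, closed

Both q and ~q appear at w1.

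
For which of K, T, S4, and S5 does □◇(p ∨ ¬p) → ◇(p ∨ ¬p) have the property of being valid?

T, S4, S5

K-tableau for the negation ¬(□◇(p ∨ ¬p) → ◇(p ∨ ¬p)):
1. ¬(□◇(p ∨ ¬p) → ◇(p ∨ ¬p)), 0
2. □◇(p ∨ ¬p), 0   [¬→-rule on 1]
3. ¬◇(p ∨ ¬p), 0   [¬→-rule on 1]
Complete open branch: countermodel on a K-frame, so not valid in K.
T-tableau for the negation ¬(□◇(p ∨ ¬p) → ◇(p ∨ ¬p)):
1. ¬(□◇(p ∨ ¬p) → ◇(p ∨ ¬p)), 0
2. □◇(p ∨ ¬p), 0   [¬→-rule on 1]
3. ¬◇(p ∨ ¬p), 0   [¬→-rule on 1]
4. ◇(p ∨ ¬p), 0   [□-rule on 2 via 0R0]
5. ¬(p ∨ ¬p), 0   [¬◇-rule on 3 via 0R0]
6. ¬p, 0   [¬∨-rule on 5]
7. p, 0   [¬∨-rule on 5]
Accessibility: 0R0
Branch closes: p and ¬p both at 0.
Every branch closes (one shown): valid in T, hence also in S4, S5 (every theorem of T is a theorem of S4 and S5).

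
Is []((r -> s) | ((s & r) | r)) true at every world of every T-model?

Tableau for the negation ~[]((r -> s) | ((s & r) | r)):
1. ~[]((r -> s) | ((s & r) | r)), u
2. ~((r -> s) | ((s & r) | r)), v   [~[]-rule on 1: fresh world v, uRv]
3. ~(r -> s), v   [~|-rule on 2]
4. ~((s & r) | r), v   [~|-rule on 2]
5. r, v   [~->-rule on 3]
6. ~s, v   [~->-rule on 3]
7. ~(s & r), v   [~|-rule on 4]
8. ~r, v   [~|-rule on 4]
Accessibility: uRu, uRv, vRv
Branch closes: r and ~r both at v.
All branches of the negation close; one closing branch shown above.

Valid in T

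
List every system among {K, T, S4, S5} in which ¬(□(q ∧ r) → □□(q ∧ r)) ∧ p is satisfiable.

T-tableau for the formula:
1. ¬(□(q ∧ r) → □□(q ∧ r)) ∧ p, 0
2. ¬(□(q ∧ r) → □□(q ∧ r)), 0
3. p, 0
4. □(q ∧ r), 0
5. ¬□□(q ∧ r), 0
6. q ∧ r, 0
7. q, 0
8. r, 0
9. ¬□(q ∧ r), 1
10. q ∧ r, 1
11. q, 1
12. r, 1
13. ¬(q ∧ r), 2
14. ¬r, 2
Accessibility: 0R0, 0R1, 1R1, 1R2, 2R2
Complete open branch: satisfiable in T, hence also in K (this T-model is also a K-model).
S4-tableau for the formula:
1. ¬(□(q ∧ r) → □□(q ∧ r)) ∧ p, 0
2. ¬(□(q ∧ r) → □□(q ∧ r)), 0
3. p, 0
4. □(q ∧ r), 0
5. ¬□□(q ∧ r), 0
6. q ∧ r, 0
7. q, 0
8. r, 0
9. ¬□(q ∧ r), 1
10. q ∧ r, 1
11. q, 1
12. r, 1
13. ¬(q ∧ r), 2
14. q ∧ r, 2
15. q, 2
16. r, 2
17. ¬r, 2
Accessibility: 0R0, 0R1, 0R2, 1R1, 1R2, 2R2
Branch closes: r and ¬r both at 2.
Every branch closes (one shown): unsatisfiable in S4, hence also in S5 (every S5-frame is an S4-frame).

K, T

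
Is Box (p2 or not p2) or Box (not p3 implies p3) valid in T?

Tableau for the negation not (Box (p2 or not p2) or Box (not p3 implies p3)):
1. not (Box (p2 or not p2) or Box (not p3 implies p3)), w0
2. not Box (p2 or not p2), w0
3. not Box (not p3 implies p3), w0
4. not (p2 or not p2), w1
5. not p2, w1
6. p2, w1
Accessibility: w0Rw0, w0Rw1, w1Rw1
Branch closes: p2 and not p2 both at w1.
All branches of the negation close; one closing branch shown above.

Valid in T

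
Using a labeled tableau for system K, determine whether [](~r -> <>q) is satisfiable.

1. [](~r -> <>q), u

Satisfiable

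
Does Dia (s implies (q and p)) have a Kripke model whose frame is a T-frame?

Yes, satisfiable

1. Dia (s implies (q and p)), 0
2. s implies (q and p), 1
3. q and p, 1
4. q, 1
5. p, 1
Accessibility: 0R0, 0R1, 1R1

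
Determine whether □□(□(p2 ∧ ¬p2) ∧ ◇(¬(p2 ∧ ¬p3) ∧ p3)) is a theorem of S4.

Invalid (countermodel exists)

Tableau for the negation ¬□□(□(p2 ∧ ¬p2) ∧ ◇(¬(p2 ∧ ¬p3) ∧ p3)):
1. ¬□□(□(p2 ∧ ¬p2) ∧ ◇(¬(p2 ∧ ¬p3) ∧ p3)), w0
2. ¬□(□(p2 ∧ ¬p2) ∧ ◇(¬(p2 ∧ ¬p3) ∧ p3)), w1
3. ¬(□(p2 ∧ ¬p2) ∧ ◇(¬(p2 ∧ ¬p3) ∧ p3)), w2
4. ¬◇(¬(p2 ∧ ¬p3) ∧ p3), w2
5. ¬(¬(p2 ∧ ¬p3) ∧ p3), w2
6. ¬p3, w2
Accessibility: w0Rw0, w0Rw1, w0Rw2, w1Rw1, w1Rw2, w2Rw2
The negation has an open branch (countermodel exists).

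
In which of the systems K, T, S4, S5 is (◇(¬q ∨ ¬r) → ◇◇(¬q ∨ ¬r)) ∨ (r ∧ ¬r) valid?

K-tableau for the negation ¬((◇(¬q ∨ ¬r) → ◇◇(¬q ∨ ¬r)) ∨ (r ∧ ¬r)):
1. ¬((◇(¬q ∨ ¬r) → ◇◇(¬q ∨ ¬r)) ∨ (r ∧ ¬r)), u
2. ¬(◇(¬q ∨ ¬r) → ◇◇(¬q ∨ ¬r)), u
3. ¬(r ∧ ¬r), u
4. ◇(¬q ∨ ¬r), u
5. ¬◇◇(¬q ∨ ¬r), u
6. r, u
7. ¬q ∨ ¬r, v
8. ¬◇(¬q ∨ ¬r), v
9. ¬r, v
Accessibility: uRv
Complete open branch: countermodel on a K-frame, so not valid in K.
T-tableau for the negation ¬((◇(¬q ∨ ¬r) → ◇◇(¬q ∨ ¬r)) ∨ (r ∧ ¬r)):
1. ¬((◇(¬q ∨ ¬r) → ◇◇(¬q ∨ ¬r)) ∨ (r ∧ ¬r)), u
2. ¬(◇(¬q ∨ ¬r) → ◇◇(¬q ∨ ¬r)), u
3. ¬(r ∧ ¬r), u
4. ◇(¬q ∨ ¬r), u
5. ¬◇◇(¬q ∨ ¬r), u
6. ¬◇(¬q ∨ ¬r), u
7. ¬(¬q ∨ ¬r), u
8. q, u
9. r, u
10. ¬q ∨ ¬r, v
11. ¬◇(¬q ∨ ¬r), v
12. ¬(¬q ∨ ¬r), v
13. q, v
14. r, v
15. ¬r, v
Accessibility: uRu, uRv, vRv
Branch closes: r and ¬r both at v.
Every branch closes (one shown): valid in T, hence also in S4, S5 (every theorem of T is a theorem of S4 and S5).

T, S4, S5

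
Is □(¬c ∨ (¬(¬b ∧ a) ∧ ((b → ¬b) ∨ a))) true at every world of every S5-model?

Tableau for the negation ¬□(¬c ∨ (¬(¬b ∧ a) ∧ ((b → ¬b) ∨ a))):
1. ¬□(¬c ∨ (¬(¬b ∧ a) ∧ ((b → ¬b) ∨ a))), w0
2. ¬(¬c ∨ (¬(¬b ∧ a) ∧ ((b → ¬b) ∨ a))), w1
3. c, w1
4. ¬(¬(¬b ∧ a) ∧ ((b → ¬b) ∨ a)), w1
5. ¬((b → ¬b) ∨ a), w1
6. ¬(b → ¬b), w1
7. ¬a, w1
8. b, w1
Accessibility: w0Rw0, w0Rw1, w1Rw0, w1Rw1
The negation has an open branch (countermodel exists).

Not valid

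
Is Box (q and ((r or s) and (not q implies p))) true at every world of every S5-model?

No, not valid

Tableau for the negation not Box (q and ((r or s) and (not q implies p))):
1. not Box (q and ((r or s) and (not q implies p))), w0
2. not (q and ((r or s) and (not q implies p))), w1
3. not ((r or s) and (not q implies p)), w1
4. not (not q implies p), w1
5. not q, w1
6. not p, w1
Accessibility: w0Rw0, w0Rw1, w1Rw0, w1Rw1
The negation has an open branch (countermodel exists).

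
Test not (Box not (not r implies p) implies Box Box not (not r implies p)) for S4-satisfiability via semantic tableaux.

1. not (Box not (not r implies p) implies Box Box not (not r implies p)), w0
2. Box not (not r implies p), w0
3. not Box Box not (not r implies p), w0
4. not (not r implies p), w0
5. not r, w0
6. not p, w0
7. not Box not (not r implies p), w1
8. not (not r implies p), w1
9. not r, w1
10. not p, w1
11. not r implies p, w2
12. not (not r implies p), w2
13. not r, w2
14. not p, w2
15. p, w2
Accessibility: w0Rw0, w0Rw1, w0Rw2, w1Rw1, w1Rw2, w2Rw2
Branch closes: p and not p both at w2.
Every branch closes; the branch above is one of them.

No, unsatisfiable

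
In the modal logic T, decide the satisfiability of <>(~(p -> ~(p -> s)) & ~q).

1. <>(~(p -> ~(p -> s)) & ~q), 0
2. ~(p -> ~(p -> s)) & ~q, 1
3. ~(p -> ~(p -> s)), 1
4. ~q, 1
5. p, 1
6. p -> s, 1
7. s, 1
Accessibility: 0R0, 0R1, 1R1

Satisfiable (open branch found)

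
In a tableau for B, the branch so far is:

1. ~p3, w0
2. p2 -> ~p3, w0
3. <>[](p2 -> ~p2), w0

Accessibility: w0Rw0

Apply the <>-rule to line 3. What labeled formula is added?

a fresh world w1 with w0Rw1, and [](p2 -> ~p2) at w1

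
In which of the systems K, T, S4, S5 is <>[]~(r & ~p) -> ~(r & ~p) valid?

S5

S5-tableau for the negation ~(<>[]~(r & ~p) -> ~(r & ~p)):
1. ~(<>[]~(r & ~p) -> ~(r & ~p)), 0
2. <>[]~(r & ~p), 0
3. r & ~p, 0
4. r, 0
5. ~p, 0
6. []~(r & ~p), 1
7. ~(r & ~p), 0
8. ~(r & ~p), 1
9. p, 0
Accessibility: 0R0, 0R1, 1R0, 1R1
Branch closes: p and ~p both at 0.
Every branch closes (one shown): valid in S5.
S4-tableau for the negation ~(<>[]~(r & ~p) -> ~(r & ~p)):
1. ~(<>[]~(r & ~p) -> ~(r & ~p)), 0
2. <>[]~(r & ~p), 0
3. r & ~p, 0
4. r, 0
5. ~p, 0
6. []~(r & ~p), 1
7. ~(r & ~p), 1
8. p, 1
Accessibility: 0R0, 0R1, 1R1
Complete open branch: countermodel on an S4-frame, so not valid in S4, nor in K, T (the same frame is also a K-frame and a T-frame).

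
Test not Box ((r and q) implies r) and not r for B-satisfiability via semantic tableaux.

1. not Box ((r and q) implies r) and not r, w0
2. not Box ((r and q) implies r), w0
3. not r, w0
4. not ((r and q) implies r), w1
5. r and q, w1
6. not r, w1
7. r, w1
8. q, w1
Accessibility: w0Rw0, w0Rw1, w1Rw0, w1Rw1
Branch closes: r and not r both at w1.
(One branch shown.) All branches close.

Unsatisfiable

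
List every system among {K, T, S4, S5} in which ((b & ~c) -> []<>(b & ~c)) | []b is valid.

S5

S5-tableau for the negation ~(((b & ~c) -> []<>(b & ~c)) | []b):
1. ~(((b & ~c) -> []<>(b & ~c)) | []b), w0
2. ~((b & ~c) -> []<>(b & ~c)), w0   [~|-rule on 1]
3. ~[]b, w0   [~|-rule on 1]
4. b & ~c, w0   [~->-rule on 2]
5. ~[]<>(b & ~c), w0   [~->-rule on 2]
6. b, w0   [&-rule on 4]
7. ~c, w0   [&-rule on 4]
8. ~b, w1   [~[]-rule on 3: fresh world w1, w0Rw1]
9. ~<>(b & ~c), w2   [~[]-rule on 5: fresh world w2, w0Rw2]
10. ~(b & ~c), w0   [~<>-rule on 9 via w2Rw0]
11. ~(b & ~c), w1   [~<>-rule on 9 via w2Rw1]
12. ~(b & ~c), w2   [~<>-rule on 9 via w2Rw2]
13. c, w0   [~&-rule on 10 (branches; this branch)]
Accessibility: w0Rw0, w0Rw1, w0Rw2, w1Rw0, w1Rw1, w1Rw2, w2Rw0, w2Rw1, w2Rw2
Branch closes: c and ~c both at w0.
Every branch closes (one shown): valid in S5.
S4-tableau for the negation ~(((b & ~c) -> []<>(b & ~c)) | []b):
1. ~(((b & ~c) -> []<>(b & ~c)) | []b), w0
2. ~((b & ~c) -> []<>(b & ~c)), w0   [~|-rule on 1]
3. ~[]b, w0   [~|-rule on 1]
4. b & ~c, w0   [~->-rule on 2]
5. ~[]<>(b & ~c), w0   [~->-rule on 2]
6. b, w0   [&-rule on 4]
7. ~c, w0   [&-rule on 4]
8. ~b, w1   [~[]-rule on 3: fresh world w1, w0Rw1]
9. ~<>(b & ~c), w2   [~[]-rule on 5: fresh world w2, w0Rw2]
10. ~(b & ~c), w2   [~<>-rule on 9 via w2Rw2]
11. c, w2   [~&-rule on 10 (branches; this branch)]
Accessibility: w0Rw0, w0Rw1, w0Rw2, w1Rw1, w2Rw2
Complete open branch: countermodel on an S4-frame, so not valid in S4, nor in K, T (the same frame is also a K-frame and a T-frame).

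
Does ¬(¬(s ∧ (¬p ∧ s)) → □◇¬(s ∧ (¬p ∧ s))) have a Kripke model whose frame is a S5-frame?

No, unsatisfiable

1. ¬(¬(s ∧ (¬p ∧ s)) → □◇¬(s ∧ (¬p ∧ s))), u
2. ¬(s ∧ (¬p ∧ s)), u
3. ¬□◇¬(s ∧ (¬p ∧ s)), u
4. ¬(¬p ∧ s), u
5. p, u
6. ¬◇¬(s ∧ (¬p ∧ s)), v
7. s ∧ (¬p ∧ s), u
8. s, u
9. ¬p ∧ s, u
10. ¬p, u
Accessibility: uRu, uRv, vRu, vRv
Branch closes: p and ¬p both at u.
Every branch closes; the branch above is one of them.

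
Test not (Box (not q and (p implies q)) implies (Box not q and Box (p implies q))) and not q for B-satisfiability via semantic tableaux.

1. not (Box (not q and (p implies q)) implies (Box not q and Box (p implies q))) and not q, w0
2. not (Box (not q and (p implies q)) implies (Box not q and Box (p implies q))), w0
3. not q, w0
4. Box (not q and (p implies q)), w0
5. not (Box not q and Box (p implies q)), w0
6. not q and (p implies q), w0
7. p implies q, w0
8. not Box (p implies q), w0
9. not p, w0
10. not (p implies q), w1
11. p, w1
12. not q, w1
13. not q and (p implies q), w1
14. p implies q, w1
15. q, w1
Accessibility: w0Rw0, w0Rw1, w1Rw0, w1Rw1
Branch closes: q and not q both at w1.
All branches of the tableau close; one closing branch shown above.

No, unsatisfiable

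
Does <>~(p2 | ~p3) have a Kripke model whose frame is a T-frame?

1. <>~(p2 | ~p3), w0
2. ~(p2 | ~p3), w1   [<>-rule on 1: fresh world w1, w0Rw1]
3. ~p2, w1   [~|-rule on 2]
4. p3, w1   [~|-rule on 2]
Accessibility: w0Rw0, w0Rw1, w1Rw1

Yes, satisfiable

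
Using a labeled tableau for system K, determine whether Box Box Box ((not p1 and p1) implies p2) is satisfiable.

1. Box Box Box ((not p1 and p1) implies p2), 0

Satisfiable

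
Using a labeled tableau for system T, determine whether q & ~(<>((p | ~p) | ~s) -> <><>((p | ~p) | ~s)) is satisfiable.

Unsatisfiable (every branch closes)

1. q & ~(<>((p | ~p) | ~s) -> <><>((p | ~p) | ~s)), 0
2. q, 0
3. ~(<>((p | ~p) | ~s) -> <><>((p | ~p) | ~s)), 0
4. <>((p | ~p) | ~s), 0
5. ~<><>((p | ~p) | ~s), 0
6. ~<>((p | ~p) | ~s), 0
7. ~((p | ~p) | ~s), 0
8. ~(p | ~p), 0
9. s, 0
10. ~p, 0
11. p, 0
Accessibility: 0R0
Branch closes: p and ~p both at 0.
(One branch shown.) All branches close.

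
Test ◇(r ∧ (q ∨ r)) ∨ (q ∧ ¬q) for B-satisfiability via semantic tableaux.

Satisfiable (open branch found)

1. ◇(r ∧ (q ∨ r)) ∨ (q ∧ ¬q), 0
2. ◇(r ∧ (q ∨ r)), 0
3. r ∧ (q ∨ r), 1
4. r, 1
5. q ∨ r, 1
Accessibility: 0R0, 0R1, 1R0, 1R1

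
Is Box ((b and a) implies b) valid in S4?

Valid

Tableau for the negation not Box ((b and a) implies b):
1. not Box ((b and a) implies b), u
2. not ((b and a) implies b), v
3. b and a, v
4. not b, v
5. b, v
6. a, v
Accessibility: uRu, uRv, vRv
Branch closes: b and not b both at v.
All branches of the negation close; one closing branch shown above.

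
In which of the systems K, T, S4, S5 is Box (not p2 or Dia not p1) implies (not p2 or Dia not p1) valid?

T, S4, S5

K-tableau for the negation not (Box (not p2 or Dia not p1) implies (not p2 or Dia not p1)):
1. not (Box (not p2 or Dia not p1) implies (not p2 or Dia not p1)), 0
2. Box (not p2 or Dia not p1), 0
3. not (not p2 or Dia not p1), 0
4. p2, 0
5. not Dia not p1, 0
Complete open branch: countermodel on a K-frame, so not valid in K.
T-tableau for the negation not (Box (not p2 or Dia not p1) implies (not p2 or Dia not p1)):
1. not (Box (not p2 or Dia not p1) implies (not p2 or Dia not p1)), 0
2. Box (not p2 or Dia not p1), 0
3. not (not p2 or Dia not p1), 0
4. p2, 0
5. not Dia not p1, 0
6. not p2 or Dia not p1, 0
7. p1, 0
8. Dia not p1, 0
9. not p1, 1
10. not p2 or Dia not p1, 1
11. p1, 1
Accessibility: 0R0, 0R1, 1R1
Branch closes: p1 and not p1 both at 1.
Every branch closes (one shown): valid in T, hence also in S4, S5 (every theorem of T is a theorem of S4 and S5).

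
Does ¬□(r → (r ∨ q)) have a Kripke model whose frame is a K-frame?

1. ¬□(r → (r ∨ q)), u
2. ¬(r → (r ∨ q)), v   [¬□-rule on 1: fresh world v, uRv]
3. r, v   [¬→-rule on 2]
4. ¬(r ∨ q), v   [¬→-rule on 2]
5. ¬r, v   [¬∨-rule on 4]
6. ¬q, v   [¬∨-rule on 4]
Accessibility: uRv
Branch closes: r and ¬r both at v.
Every branch closes; the branch above is one of them.

Unsatisfiable (every branch closes)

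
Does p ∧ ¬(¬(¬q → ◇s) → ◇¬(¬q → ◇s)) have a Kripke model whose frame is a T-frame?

1. p ∧ ¬(¬(¬q → ◇s) → ◇¬(¬q → ◇s)), w0
2. p, w0
3. ¬(¬(¬q → ◇s) → ◇¬(¬q → ◇s)), w0
4. ¬(¬q → ◇s), w0
5. ¬◇¬(¬q → ◇s), w0
6. ¬q, w0
7. ¬◇s, w0
8. ¬q → ◇s, w0
9. ¬s, w0
10. ◇s, w0
11. s, w1
12. ¬q → ◇s, w1
13. ¬s, w1
Accessibility: w0Rw0, w0Rw1, w1Rw1
Branch closes: s and ¬s both at w1.
Every branch closes; the branch above is one of them.

Unsatisfiable (every branch closes)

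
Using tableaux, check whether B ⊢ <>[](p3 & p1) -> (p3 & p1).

Tableau for the negation ~(<>[](p3 & p1) -> (p3 & p1)):
1. ~(<>[](p3 & p1) -> (p3 & p1)), w0
2. <>[](p3 & p1), w0   [~->-rule on 1]
3. ~(p3 & p1), w0   [~->-rule on 1]
4. ~p1, w0   [~&-rule on 3 (branches; this branch)]
5. [](p3 & p1), w1   [<>-rule on 2: fresh world w1, w0Rw1]
6. p3 & p1, w0   [[]-rule on 5 via w1Rw0]
7. p3, w0   [&-rule on 6]
8. p1, w0   [&-rule on 6]
Accessibility: w0Rw0, w0Rw1, w1Rw0, w1Rw1
Branch closes: p1 and ~p1 both at w0.
Every branch of the negation's tableau closes; the branch above is one of them.

Yes, valid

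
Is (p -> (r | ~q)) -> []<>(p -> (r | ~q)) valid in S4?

Tableau for the negation ~((p -> (r | ~q)) -> []<>(p -> (r | ~q))):
1. ~((p -> (r | ~q)) -> []<>(p -> (r | ~q))), 0
2. p -> (r | ~q), 0
3. ~[]<>(p -> (r | ~q)), 0
4. r | ~q, 0
5. ~q, 0
6. ~<>(p -> (r | ~q)), 1
7. ~(p -> (r | ~q)), 1
8. p, 1
9. ~(r | ~q), 1
10. ~r, 1
11. q, 1
Accessibility: 0R0, 0R1, 1R1
The negation has an open branch (countermodel exists).

Not valid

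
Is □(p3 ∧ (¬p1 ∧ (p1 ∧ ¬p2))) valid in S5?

Tableau for the negation ¬□(p3 ∧ (¬p1 ∧ (p1 ∧ ¬p2))):
1. ¬□(p3 ∧ (¬p1 ∧ (p1 ∧ ¬p2))), 0
2. ¬(p3 ∧ (¬p1 ∧ (p1 ∧ ¬p2))), 1
3. ¬(¬p1 ∧ (p1 ∧ ¬p2)), 1
4. ¬(p1 ∧ ¬p2), 1
5. p2, 1
Accessibility: 0R0, 0R1, 1R0, 1R1
The negation has an open branch (countermodel exists).

Not valid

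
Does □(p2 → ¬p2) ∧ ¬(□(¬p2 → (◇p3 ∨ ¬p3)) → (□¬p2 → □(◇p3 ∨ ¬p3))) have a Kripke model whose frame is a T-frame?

1. □(p2 → ¬p2) ∧ ¬(□(¬p2 → (◇p3 ∨ ¬p3)) → (□¬p2 → □(◇p3 ∨ ¬p3))), w0
2. □(p2 → ¬p2), w0
3. ¬(□(¬p2 → (◇p3 ∨ ¬p3)) → (□¬p2 → □(◇p3 ∨ ¬p3))), w0
4. □(¬p2 → (◇p3 ∨ ¬p3)), w0
5. ¬(□¬p2 → □(◇p3 ∨ ¬p3)), w0
6. □¬p2, w0
7. ¬□(◇p3 ∨ ¬p3), w0
8. p2 → ¬p2, w0
9. ¬p2 → (◇p3 ∨ ¬p3), w0
10. ¬p2, w0
11. ◇p3 ∨ ¬p3, w0
12. ¬p3, w0
13. ¬(◇p3 ∨ ¬p3), w1
14. ¬◇p3, w1
15. p3, w1
16. p2 → ¬p2, w1
17. ¬p2 → (◇p3 ∨ ¬p3), w1
18. ¬p2, w1
19. ¬p3, w1
Accessibility: w0Rw0, w0Rw1, w1Rw1
Branch closes: p3 and ¬p3 both at w1.
Every branch closes; the branch above is one of them.

Unsatisfiable (every branch closes)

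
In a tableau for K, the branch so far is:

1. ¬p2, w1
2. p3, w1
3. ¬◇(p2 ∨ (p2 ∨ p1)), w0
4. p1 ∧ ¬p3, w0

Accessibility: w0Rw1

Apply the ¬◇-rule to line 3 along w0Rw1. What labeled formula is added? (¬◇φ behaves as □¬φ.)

¬(p2 ∨ (p2 ∨ p1)), w1

¬◇φ behaves as □¬φ: propagate the negated body to each accessible world.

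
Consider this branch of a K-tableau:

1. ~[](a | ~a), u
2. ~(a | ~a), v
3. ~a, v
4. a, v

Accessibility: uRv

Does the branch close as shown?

Closed

Both a and ~a appear at v.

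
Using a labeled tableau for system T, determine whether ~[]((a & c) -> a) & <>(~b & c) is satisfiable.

1. ~[]((a & c) -> a) & <>(~b & c), u
2. ~[]((a & c) -> a), u   [&-rule on 1]
3. <>(~b & c), u   [&-rule on 1]
4. ~((a & c) -> a), v   [~[]-rule on 2: fresh world v, uRv]
5. a & c, v   [~->-rule on 4]
6. ~a, v   [~->-rule on 4]
7. a, v   [&-rule on 5]
8. c, v   [&-rule on 5]
Accessibility: uRu, uRv, vRv
Branch closes: a and ~a both at v.
All branches of the tableau close; one closing branch shown above.

Unsatisfiable (every branch closes)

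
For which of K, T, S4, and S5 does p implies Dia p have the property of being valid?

K-tableau for the negation not (p implies Dia p):
1. not (p implies Dia p), 0
2. p, 0
3. not Dia p, 0
Complete open branch: countermodel on a K-frame, so not valid in K.
T-tableau for the negation not (p implies Dia p):
1. not (p implies Dia p), 0
2. p, 0
3. not Dia p, 0
4. not p, 0
Accessibility: 0R0
Branch closes: p and not p both at 0.
Every branch closes (one shown): valid in T, hence also in S4, S5 (every theorem of T is a theorem of S4 and S5).

T, S4, S5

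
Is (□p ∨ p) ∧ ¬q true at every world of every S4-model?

Not valid

Tableau for the negation ¬((□p ∨ p) ∧ ¬q):
1. ¬((□p ∨ p) ∧ ¬q), w0
2. q, w0   [¬∧-rule on 1 (branches; this branch)]
Accessibility: w0Rw0
The negation has an open branch (countermodel exists).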